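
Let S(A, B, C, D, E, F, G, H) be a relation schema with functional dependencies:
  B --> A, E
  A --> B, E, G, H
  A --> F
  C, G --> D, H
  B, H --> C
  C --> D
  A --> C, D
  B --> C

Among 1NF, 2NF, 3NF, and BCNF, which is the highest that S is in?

Candidate keys: {A}, {B}. Prime attributes: {A, B}.
C, G --> D, H breaks BCNF: {C, G}⁺ = {C, D, G, H}, so {C, G} is not a superkey.
C, G --> D, H has non-prime {D, H} on the right and a non-superkey on the left, so 3NF fails.
With only single-attribute keys there can be no partial dependency, so 2NF holds.

2NF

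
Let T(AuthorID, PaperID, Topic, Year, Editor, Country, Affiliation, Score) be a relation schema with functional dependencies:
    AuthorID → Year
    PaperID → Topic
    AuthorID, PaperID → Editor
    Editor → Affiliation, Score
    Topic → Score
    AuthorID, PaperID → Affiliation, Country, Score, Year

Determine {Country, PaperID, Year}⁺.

{Country, PaperID, Score, Topic, Year}

Start with {Country, PaperID, Year}.
PaperID → Topic applies; add {Topic} → now {Country, PaperID, Topic, Year}.
Topic → Score applies; add {Score} → now {Country, PaperID, Score, Topic, Year}.
No further FD applies.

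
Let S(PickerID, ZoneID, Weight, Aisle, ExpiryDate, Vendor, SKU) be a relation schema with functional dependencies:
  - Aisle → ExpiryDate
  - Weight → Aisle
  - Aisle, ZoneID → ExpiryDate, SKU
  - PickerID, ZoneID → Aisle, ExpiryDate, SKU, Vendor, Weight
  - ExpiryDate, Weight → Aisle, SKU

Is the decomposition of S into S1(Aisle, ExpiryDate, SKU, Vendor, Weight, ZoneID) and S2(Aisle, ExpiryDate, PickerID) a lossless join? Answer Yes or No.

The shared attributes are {Aisle, ExpiryDate} and {Aisle, ExpiryDate}⁺ = {Aisle, ExpiryDate}.
S1 ⊄ {Aisle, ExpiryDate} and S2 ⊄ {Aisle, ExpiryDate}, so the split is lossy.

No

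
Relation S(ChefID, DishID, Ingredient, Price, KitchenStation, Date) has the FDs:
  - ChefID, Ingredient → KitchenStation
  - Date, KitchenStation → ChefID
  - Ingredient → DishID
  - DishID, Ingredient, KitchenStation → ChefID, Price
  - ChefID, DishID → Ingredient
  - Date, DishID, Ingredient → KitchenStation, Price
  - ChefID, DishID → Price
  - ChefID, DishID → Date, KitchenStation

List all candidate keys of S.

{ChefID, DishID}, {ChefID, Ingredient}, {Date, DishID, KitchenStation}, {Date, Ingredient}, {Ingredient, KitchenStation}

{ChefID, DishID} is a candidate key since {ChefID, DishID}⁺ = {ChefID, Date, DishID, Ingredient, KitchenStation, Price} covers every attribute.
{ChefID, Ingredient} is a candidate key since {ChefID, Ingredient}⁺ = {ChefID, Date, DishID, Ingredient, KitchenStation, Price} covers every attribute.
{Date, Ingredient} is a candidate key since {Date, Ingredient}⁺ = {ChefID, Date, DishID, Ingredient, KitchenStation, Price} covers every attribute.
{Ingredient, KitchenStation} is a candidate key since {Ingredient, KitchenStation}⁺ = {ChefID, Date, DishID, Ingredient, KitchenStation, Price} covers every attribute.
{Date, DishID, KitchenStation} is a candidate key since {Date, DishID, KitchenStation}⁺ = {ChefID, Date, DishID, Ingredient, KitchenStation, Price} covers every attribute.
No proper subset of any of these is a key, and no other minimal superkey exists.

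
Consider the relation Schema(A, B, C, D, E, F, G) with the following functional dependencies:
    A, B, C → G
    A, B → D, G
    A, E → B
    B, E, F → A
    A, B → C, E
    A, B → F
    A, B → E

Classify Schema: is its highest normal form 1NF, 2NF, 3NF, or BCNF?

BCNF

Candidate keys: {A, B}, {A, E}, {B, E, F}. Prime attributes: {A, B, E, F}.
Every FD has a superkey on the left, so the relation is in BCNF.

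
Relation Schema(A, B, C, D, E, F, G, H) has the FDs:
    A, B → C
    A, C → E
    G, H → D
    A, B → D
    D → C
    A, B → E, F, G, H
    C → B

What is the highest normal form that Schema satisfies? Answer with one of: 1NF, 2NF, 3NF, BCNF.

Candidate keys: {A, B}, {A, C}, {A, D}, {A, G, H}. Prime attributes: {A, B, C, D, G, H}.
G, H → D: {G, H}⁺ = {B, C, D, G, H}, which is not all of the attributes, so the left side is not a superkey — BCNF is violated.
Its right-hand attributes {D} are all prime, as are those of every other non-superkey FD — the relation is in 3NF.

3NF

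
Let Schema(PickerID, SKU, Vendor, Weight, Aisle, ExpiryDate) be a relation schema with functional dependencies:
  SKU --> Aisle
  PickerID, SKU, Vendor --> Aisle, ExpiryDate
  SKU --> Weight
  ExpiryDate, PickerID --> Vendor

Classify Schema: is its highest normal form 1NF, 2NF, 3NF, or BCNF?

1NF

Candidate keys: {ExpiryDate, PickerID, SKU}, {PickerID, SKU, Vendor}. Prime attributes: {ExpiryDate, PickerID, SKU, Vendor}.
SKU --> Aisle breaks BCNF: {SKU}⁺ = {Aisle, SKU, Weight}, so {SKU} is not a superkey.
Because {Aisle} is non-prime and the left side of SKU --> Aisle is not a superkey, the relation is not in 3NF.
Since {SKU} ⊂ {ExpiryDate, PickerID, SKU} and {SKU}⁺ ⊇ {Aisle, Weight} with {Aisle, Weight} non-prime, there is a partial dependency; 2NF fails.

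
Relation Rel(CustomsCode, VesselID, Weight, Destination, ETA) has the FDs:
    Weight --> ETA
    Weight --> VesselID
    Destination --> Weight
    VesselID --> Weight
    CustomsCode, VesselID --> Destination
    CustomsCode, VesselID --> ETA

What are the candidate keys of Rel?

{CustomsCode, Destination}, {CustomsCode, VesselID}, {CustomsCode, Weight}

No FD produces {CustomsCode}, so it must be in every candidate key.
{CustomsCode, Destination} is a candidate key since {CustomsCode, Destination}⁺ = {CustomsCode, Destination, ETA, VesselID, Weight} covers every attribute.
{CustomsCode, VesselID} is a candidate key since {CustomsCode, VesselID}⁺ = {CustomsCode, Destination, ETA, VesselID, Weight} covers every attribute.
{CustomsCode, Weight} is a candidate key since {CustomsCode, Weight}⁺ = {CustomsCode, Destination, ETA, VesselID, Weight} covers every attribute.
These are minimal and exhaustive — every other superkey contains one of them.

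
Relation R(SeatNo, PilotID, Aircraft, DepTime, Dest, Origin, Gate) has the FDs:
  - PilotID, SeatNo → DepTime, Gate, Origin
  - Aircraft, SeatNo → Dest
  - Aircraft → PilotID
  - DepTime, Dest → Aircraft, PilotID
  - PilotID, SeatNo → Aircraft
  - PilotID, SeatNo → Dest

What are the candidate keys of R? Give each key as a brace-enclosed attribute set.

Attributes never on any right-hand side: {SeatNo} — every candidate key must contain it.
{Aircraft, SeatNo}⁺ = {Aircraft, DepTime, Dest, Gate, Origin, PilotID, SeatNo} — all of the relation — so {Aircraft, SeatNo} is a candidate key.
{PilotID, SeatNo}⁺ = {Aircraft, DepTime, Dest, Gate, Origin, PilotID, SeatNo} — all of the relation — so {PilotID, SeatNo} is a candidate key.
{DepTime, Dest, SeatNo}⁺ = {Aircraft, DepTime, Dest, Gate, Origin, PilotID, SeatNo} — all of the relation — so {DepTime, Dest, SeatNo} is a candidate key.
Any other superkey properly contains one of these, so there are no further candidate keys.

{Aircraft, SeatNo}, {DepTime, Dest, SeatNo}, {PilotID, SeatNo}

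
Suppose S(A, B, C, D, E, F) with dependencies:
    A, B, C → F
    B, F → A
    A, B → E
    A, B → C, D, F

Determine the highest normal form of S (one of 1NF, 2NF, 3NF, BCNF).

BCNF

Candidate keys: {A, B}, {B, F}. Prime attributes: {A, B, F}.
Every FD has a superkey on the left, so the relation is in BCNF.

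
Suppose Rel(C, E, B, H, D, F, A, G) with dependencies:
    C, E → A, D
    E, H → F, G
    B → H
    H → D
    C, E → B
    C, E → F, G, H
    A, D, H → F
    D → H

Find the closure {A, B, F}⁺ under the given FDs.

{A, B, D, F, H}

Start with {A, B, F}.
B → H applies; add {H} → now {A, B, F, H}.
H → D applies; add {D} → now {A, B, D, F, H}.
No further FD applies.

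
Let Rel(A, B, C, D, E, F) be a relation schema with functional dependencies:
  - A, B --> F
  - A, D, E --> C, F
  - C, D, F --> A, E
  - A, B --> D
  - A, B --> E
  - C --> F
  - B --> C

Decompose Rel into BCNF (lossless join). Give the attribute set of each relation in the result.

Candidate keys of the original relation: {A, B}, {B, D}.
In {A, B, C, D, E, F}, {A, D, E} is not a superkey ({A, D, E}⁺ restricted to this set is {A, C, D, E, F}), so split on A, D, E --> C, F into {A, C, D, E, F} and {A, B, D, E}.
In {A, C, D, E, F}, {C} is not a superkey ({C}⁺ restricted to this set is {C, F}), so split on C --> F into {C, F} and {A, C, D, E}.
{C, F} is in BCNF.
{A, C, D, E} is in BCNF.
{A, B, D, E} is in BCNF.

{A, B, D, E}; {A, C, D, E}; {C, F}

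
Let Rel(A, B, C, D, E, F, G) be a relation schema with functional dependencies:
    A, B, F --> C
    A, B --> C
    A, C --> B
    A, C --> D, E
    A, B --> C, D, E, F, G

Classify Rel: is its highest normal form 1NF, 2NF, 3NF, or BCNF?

BCNF

Candidate keys: {A, B}, {A, C}. Prime attributes: {A, B, C}.
The left-hand side of every FD is a superkey, so BCNF is satisfied.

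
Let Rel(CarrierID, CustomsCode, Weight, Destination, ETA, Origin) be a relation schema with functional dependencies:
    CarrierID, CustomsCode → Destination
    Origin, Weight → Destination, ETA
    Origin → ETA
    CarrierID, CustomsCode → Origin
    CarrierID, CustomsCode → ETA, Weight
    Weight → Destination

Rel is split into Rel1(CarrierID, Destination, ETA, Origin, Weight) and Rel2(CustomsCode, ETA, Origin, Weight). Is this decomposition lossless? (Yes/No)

No

Rel1 ∩ Rel2 = {ETA, Origin, Weight}; its closure under F is {Destination, ETA, Origin, Weight}.
Rel1 ⊄ {Destination, ETA, Origin, Weight} and Rel2 ⊄ {Destination, ETA, Origin, Weight}, so the split is lossy.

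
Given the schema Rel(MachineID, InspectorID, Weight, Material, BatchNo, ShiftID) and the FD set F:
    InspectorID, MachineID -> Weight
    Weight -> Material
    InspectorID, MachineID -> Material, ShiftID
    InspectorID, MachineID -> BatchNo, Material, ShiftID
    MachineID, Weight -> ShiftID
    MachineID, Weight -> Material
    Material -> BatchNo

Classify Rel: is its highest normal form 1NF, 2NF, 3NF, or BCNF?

Candidate key: {InspectorID, MachineID}. Prime attributes: {InspectorID, MachineID}.
Weight -> Material: {Weight}⁺ = {BatchNo, Material, Weight}, which is not all of the attributes, so the left side is not a superkey — BCNF is violated.
Weight -> Material has non-prime {Material} on the right and a non-superkey on the left, so 3NF fails.
No non-prime attribute depends on a proper subset of any candidate key, so 2NF holds.

2NF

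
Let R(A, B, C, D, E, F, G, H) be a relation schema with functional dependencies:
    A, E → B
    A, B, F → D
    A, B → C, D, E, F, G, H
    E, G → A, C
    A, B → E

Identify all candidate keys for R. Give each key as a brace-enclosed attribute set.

{A, B} is a candidate key since {A, B}⁺ = {A, B, C, D, E, F, G, H} covers every attribute.
{A, E} is a candidate key since {A, E}⁺ = {A, B, C, D, E, F, G, H} covers every attribute.
{E, G} is a candidate key since {E, G}⁺ = {A, B, C, D, E, F, G, H} covers every attribute.
No proper subset of any of these is a key, and no other minimal superkey exists.

{A, B}, {A, E}, {E, G}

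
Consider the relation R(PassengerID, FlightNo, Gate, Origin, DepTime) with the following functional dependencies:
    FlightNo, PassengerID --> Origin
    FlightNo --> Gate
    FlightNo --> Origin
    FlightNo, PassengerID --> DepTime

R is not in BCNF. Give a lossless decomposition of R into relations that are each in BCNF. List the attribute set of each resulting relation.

{DepTime, FlightNo, PassengerID}; {FlightNo, Gate, Origin}

Candidate key of the original relation: {FlightNo, PassengerID}.
In {DepTime, FlightNo, Gate, Origin, PassengerID}, {FlightNo} is not a superkey ({FlightNo}⁺ restricted to this set is {FlightNo, Gate, Origin}), so split on FlightNo --> Gate, Origin into {FlightNo, Gate, Origin} and {DepTime, FlightNo, PassengerID}.
{FlightNo, Gate, Origin} has no BCNF violation.
{DepTime, FlightNo, PassengerID} has no BCNF violation.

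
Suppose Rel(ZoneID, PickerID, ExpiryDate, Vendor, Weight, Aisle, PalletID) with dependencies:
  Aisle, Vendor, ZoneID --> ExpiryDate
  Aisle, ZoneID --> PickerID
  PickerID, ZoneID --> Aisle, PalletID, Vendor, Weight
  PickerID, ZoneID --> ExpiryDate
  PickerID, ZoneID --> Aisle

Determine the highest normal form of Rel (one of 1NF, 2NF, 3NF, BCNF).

Candidate keys: {Aisle, ZoneID}, {PickerID, ZoneID}. Prime attributes: {Aisle, PickerID, ZoneID}.
The left-hand side of every FD is a superkey, so BCNF is satisfied.

BCNF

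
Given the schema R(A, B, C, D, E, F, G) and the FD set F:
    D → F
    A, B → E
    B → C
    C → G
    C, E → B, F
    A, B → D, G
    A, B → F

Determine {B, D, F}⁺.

{B, C, D, F, G}

Start with {B, D, F}.
B → C applies; add {C} → now {B, C, D, F}.
C → G applies; add {G} → now {B, C, D, F, G}.
No further FD applies.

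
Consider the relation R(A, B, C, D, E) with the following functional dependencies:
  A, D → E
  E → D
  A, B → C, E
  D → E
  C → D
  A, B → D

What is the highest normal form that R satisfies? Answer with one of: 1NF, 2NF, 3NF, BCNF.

2NF

Candidate key: {A, B}. Prime attributes: {A, B}.
A, D → E: {A, D}⁺ = {A, D, E}, which is not all of the attributes, so the left side is not a superkey — BCNF is violated.
Because {E} is non-prime and the left side of A, D → E is not a superkey, the relation is not in 3NF.
Checking every proper subset of each key, none determines a non-prime attribute — 2NF is satisfied.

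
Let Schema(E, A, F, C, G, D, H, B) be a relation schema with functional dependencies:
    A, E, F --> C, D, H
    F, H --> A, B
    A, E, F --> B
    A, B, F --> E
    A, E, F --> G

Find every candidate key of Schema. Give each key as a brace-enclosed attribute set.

{A, B, F}, {A, E, F}, {F, H}

{F} never appears on the right of any FD, so every key must include it.
{F, H}⁺ = {A, B, C, D, E, F, G, H}, which is every attribute, so {F, H} is a candidate key.
{A, B, F}⁺ = {A, B, C, D, E, F, G, H}, which is every attribute, so {A, B, F} is a candidate key.
{A, E, F}⁺ = {A, B, C, D, E, F, G, H}, which is every attribute, so {A, E, F} is a candidate key.
Any other superkey properly contains one of these, so there are no further candidate keys.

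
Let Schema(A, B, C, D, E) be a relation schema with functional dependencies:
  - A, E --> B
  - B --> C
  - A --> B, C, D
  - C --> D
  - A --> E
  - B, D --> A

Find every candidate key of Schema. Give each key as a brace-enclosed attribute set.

{A} is a candidate key since {A}⁺ = {A, B, C, D, E} covers every attribute.
{B} is a candidate key since {B}⁺ = {A, B, C, D, E} covers every attribute.
These are minimal and exhaustive — every other superkey contains one of them.

{A}, {B}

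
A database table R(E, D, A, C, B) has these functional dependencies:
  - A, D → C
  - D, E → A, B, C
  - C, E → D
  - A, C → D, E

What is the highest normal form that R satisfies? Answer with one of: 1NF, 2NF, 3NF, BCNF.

BCNF

Candidate keys: {A, C}, {A, D}, {C, E}, {D, E}. Prime attributes: {A, C, D, E}.
Each dependency's left side is a superkey — BCNF holds.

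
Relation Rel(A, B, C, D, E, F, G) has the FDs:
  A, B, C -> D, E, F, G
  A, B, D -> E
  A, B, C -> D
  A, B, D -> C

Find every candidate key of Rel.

{A, B, C}, {A, B, D}

No FD produces {A, B}, so they must be in every candidate key.
{A, B, C} is a candidate key since {A, B, C}⁺ = {A, B, C, D, E, F, G} covers every attribute.
{A, B, D} is a candidate key since {A, B, D}⁺ = {A, B, C, D, E, F, G} covers every attribute.
These are minimal and exhaustive — every other superkey contains one of them.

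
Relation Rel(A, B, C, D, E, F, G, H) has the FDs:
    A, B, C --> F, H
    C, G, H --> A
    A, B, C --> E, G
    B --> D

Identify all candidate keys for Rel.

{B, C} never appear on the right of any FD, so every key must include all of them.
Closure of {A, B, C} is {A, B, C, D, E, F, G, H}, the whole schema; {A, B, C} is a candidate key.
Closure of {B, C, G, H} is {A, B, C, D, E, F, G, H}, the whole schema; {B, C, G, H} is a candidate key.
Any other superkey properly contains one of these, so there are no further candidate keys.

{A, B, C}, {B, C, G, H}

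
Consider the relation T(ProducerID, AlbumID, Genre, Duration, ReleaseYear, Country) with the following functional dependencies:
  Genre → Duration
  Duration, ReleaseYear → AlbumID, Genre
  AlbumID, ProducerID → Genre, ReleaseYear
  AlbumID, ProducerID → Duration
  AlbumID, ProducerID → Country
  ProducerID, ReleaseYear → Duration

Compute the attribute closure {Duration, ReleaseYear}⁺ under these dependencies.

Start with {Duration, ReleaseYear}.
Duration, ReleaseYear → AlbumID, Genre applies; add {AlbumID, Genre} → now {AlbumID, Duration, Genre, ReleaseYear}.
No further FD applies.

{AlbumID, Duration, Genre, ReleaseYear}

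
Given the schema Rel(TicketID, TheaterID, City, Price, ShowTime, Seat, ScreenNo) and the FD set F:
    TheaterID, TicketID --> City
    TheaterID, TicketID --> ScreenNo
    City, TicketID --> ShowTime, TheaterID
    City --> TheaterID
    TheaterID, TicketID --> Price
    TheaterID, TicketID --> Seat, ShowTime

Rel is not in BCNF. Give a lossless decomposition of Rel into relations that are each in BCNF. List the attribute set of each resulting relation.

Candidate keys of the original relation: {City, TicketID}, {TheaterID, TicketID}.
In {City, Price, ScreenNo, Seat, ShowTime, TheaterID, TicketID}, {City} is not a superkey ({City}⁺ restricted to this set is {City, TheaterID}), so split on City --> TheaterID into {City, TheaterID} and {City, Price, ScreenNo, Seat, ShowTime, TicketID}.
{City, TheaterID}: every determinant is a superkey — BCNF.
{City, Price, ScreenNo, Seat, ShowTime, TicketID}: every determinant is a superkey — BCNF.

{City, Price, ScreenNo, Seat, ShowTime, TicketID}; {City, TheaterID}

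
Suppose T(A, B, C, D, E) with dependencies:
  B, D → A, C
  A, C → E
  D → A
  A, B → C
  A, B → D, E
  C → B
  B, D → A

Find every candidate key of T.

{A, B}, {A, C}, {B, D}, {C, D}

{A, B}⁺ = {A, B, C, D, E}, which is every attribute, so {A, B} is a candidate key.
{A, C}⁺ = {A, B, C, D, E}, which is every attribute, so {A, C} is a candidate key.
{B, D}⁺ = {A, B, C, D, E}, which is every attribute, so {B, D} is a candidate key.
{C, D}⁺ = {A, B, C, D, E}, which is every attribute, so {C, D} is a candidate key.
These are minimal and exhaustive — every other superkey contains one of them.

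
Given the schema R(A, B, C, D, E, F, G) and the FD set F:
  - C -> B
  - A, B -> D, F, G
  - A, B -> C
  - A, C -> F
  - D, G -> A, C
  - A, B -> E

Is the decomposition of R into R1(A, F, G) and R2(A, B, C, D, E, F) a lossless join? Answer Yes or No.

No

Common attributes: {A, F}; their closure is {A, F}.
Neither R1 nor R2 is contained in that closure, so the decomposition is lossy.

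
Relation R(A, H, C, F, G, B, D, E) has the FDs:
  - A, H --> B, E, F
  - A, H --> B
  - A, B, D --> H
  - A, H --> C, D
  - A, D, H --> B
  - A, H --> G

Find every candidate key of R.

{A} never appears on the right of any FD, so every key must include it.
{A, H} is a candidate key since {A, H}⁺ = {A, B, C, D, E, F, G, H} covers every attribute.
{A, B, D} is a candidate key since {A, B, D}⁺ = {A, B, C, D, E, F, G, H} covers every attribute.
Any other superkey properly contains one of these, so there are no further candidate keys.

{A, B, D}, {A, H}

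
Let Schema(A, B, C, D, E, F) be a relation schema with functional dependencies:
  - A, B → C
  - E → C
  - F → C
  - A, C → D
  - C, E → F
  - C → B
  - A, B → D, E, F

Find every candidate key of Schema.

No FD produces {A}, so it must be in every candidate key.
{A, B}⁺ = {A, B, C, D, E, F} — all of the relation — so {A, B} is a candidate key.
{A, C}⁺ = {A, B, C, D, E, F} — all of the relation — so {A, C} is a candidate key.
{A, E}⁺ = {A, B, C, D, E, F} — all of the relation — so {A, E} is a candidate key.
{A, F}⁺ = {A, B, C, D, E, F} — all of the relation — so {A, F} is a candidate key.
Any other superkey properly contains one of these, so there are no further candidate keys.

{A, B}, {A, C}, {A, E}, {A, F}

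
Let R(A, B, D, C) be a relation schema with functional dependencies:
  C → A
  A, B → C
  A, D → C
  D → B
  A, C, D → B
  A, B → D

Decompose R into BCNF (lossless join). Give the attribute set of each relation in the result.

Candidate keys of the original relation: {A, B}, {A, D}, {B, C}, {C, D}.
In {A, B, C, D}, {C} is not a superkey ({C}⁺ restricted to this set is {A, C}), so split on C → A into {A, C} and {B, C, D}.
{A, C} is in BCNF.
In {B, C, D}, {D} is not a superkey ({D}⁺ restricted to this set is {B, D}), so split on D → B into {B, D} and {C, D}.
{B, D} is in BCNF.
{C, D} is in BCNF.

{A, C}; {B, D}; {C, D}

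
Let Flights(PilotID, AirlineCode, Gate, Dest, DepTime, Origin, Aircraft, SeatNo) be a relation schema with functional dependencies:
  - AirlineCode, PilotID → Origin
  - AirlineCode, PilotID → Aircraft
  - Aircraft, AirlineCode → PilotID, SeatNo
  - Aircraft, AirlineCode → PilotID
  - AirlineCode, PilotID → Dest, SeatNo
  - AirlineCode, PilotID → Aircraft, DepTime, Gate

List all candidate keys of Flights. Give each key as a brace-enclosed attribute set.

{Aircraft, AirlineCode}, {AirlineCode, PilotID}

{AirlineCode} never appears on the right of any FD, so every key must include it.
{Aircraft, AirlineCode}⁺ = {Aircraft, AirlineCode, DepTime, Dest, Gate, Origin, PilotID, SeatNo}, which is every attribute, so {Aircraft, AirlineCode} is a candidate key.
{AirlineCode, PilotID}⁺ = {Aircraft, AirlineCode, DepTime, Dest, Gate, Origin, PilotID, SeatNo}, which is every attribute, so {AirlineCode, PilotID} is a candidate key.
No proper subset of any of these is a key, and no other minimal superkey exists.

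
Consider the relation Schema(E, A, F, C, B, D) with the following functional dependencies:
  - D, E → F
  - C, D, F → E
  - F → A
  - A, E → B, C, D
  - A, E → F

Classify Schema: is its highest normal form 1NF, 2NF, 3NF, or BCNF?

Candidate keys: {A, E}, {C, D, F}, {D, E}, {E, F}. Prime attributes: {A, C, D, E, F}.
F → A breaks BCNF: {F}⁺ = {A, F}, so {F} is not a superkey.
But every attribute on its right side ({A}) is prime, and the same holds for every other non-superkey FD, so 3NF still holds.

3NF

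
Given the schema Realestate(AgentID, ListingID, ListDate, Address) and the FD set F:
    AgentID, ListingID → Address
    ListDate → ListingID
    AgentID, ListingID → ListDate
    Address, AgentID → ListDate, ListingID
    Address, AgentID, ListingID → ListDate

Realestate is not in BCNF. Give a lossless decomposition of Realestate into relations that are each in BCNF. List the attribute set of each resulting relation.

{Address, AgentID, ListDate}; {ListDate, ListingID}

Candidate keys of the original relation: {Address, AgentID}, {AgentID, ListDate}, {AgentID, ListingID}.
In {Address, AgentID, ListDate, ListingID}, {ListDate} is not a superkey ({ListDate}⁺ restricted to this set is {ListDate, ListingID}), so split on ListDate → ListingID into {ListDate, ListingID} and {Address, AgentID, ListDate}.
{ListDate, ListingID} has no BCNF violation.
{Address, AgentID, ListDate} has no BCNF violation.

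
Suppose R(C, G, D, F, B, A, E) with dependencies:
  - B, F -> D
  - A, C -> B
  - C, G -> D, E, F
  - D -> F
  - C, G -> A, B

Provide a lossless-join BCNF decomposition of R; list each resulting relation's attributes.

{A, B, C}; {A, C, E, F, G}; {B, D}; {D, F}

Candidate key of the original relation: {C, G}.
{A, B, C, D, E, F, G}: {B, F} determines {B, D, F} here but is not a superkey — split on B, F -> D, giving {B, D, F} and {A, B, C, E, F, G}.
{B, D, F}: {D} determines {D, F} here but is not a superkey — split on D -> F, giving {D, F} and {B, D}.
{D, F}: every determinant is a superkey — BCNF.
{B, D}: every determinant is a superkey — BCNF.
{A, B, C, E, F, G}: {A, C} determines {A, B, C} here but is not a superkey — split on A, C -> B, giving {A, B, C} and {A, C, E, F, G}.
{A, B, C}: every determinant is a superkey — BCNF.
{A, C, E, F, G}: every determinant is a superkey — BCNF.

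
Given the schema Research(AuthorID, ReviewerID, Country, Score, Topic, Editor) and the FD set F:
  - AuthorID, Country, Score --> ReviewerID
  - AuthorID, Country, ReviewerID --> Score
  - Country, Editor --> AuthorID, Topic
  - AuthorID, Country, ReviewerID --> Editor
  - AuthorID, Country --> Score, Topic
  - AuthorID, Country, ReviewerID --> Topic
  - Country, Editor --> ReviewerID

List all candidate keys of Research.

{AuthorID, Country}, {Country, Editor}

Attributes never on any right-hand side: {Country} — every candidate key must contain it.
{AuthorID, Country}⁺ = {AuthorID, Country, Editor, ReviewerID, Score, Topic}, which is every attribute, so {AuthorID, Country} is a candidate key.
{Country, Editor}⁺ = {AuthorID, Country, Editor, ReviewerID, Score, Topic}, which is every attribute, so {Country, Editor} is a candidate key.
These are minimal and exhaustive — every other superkey contains one of them.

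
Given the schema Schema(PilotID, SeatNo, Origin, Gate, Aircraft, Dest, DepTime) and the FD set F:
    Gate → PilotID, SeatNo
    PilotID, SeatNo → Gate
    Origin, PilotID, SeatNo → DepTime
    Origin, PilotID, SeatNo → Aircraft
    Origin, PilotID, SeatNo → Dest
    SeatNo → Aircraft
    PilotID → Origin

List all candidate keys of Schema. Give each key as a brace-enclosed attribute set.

{Gate}, {PilotID, SeatNo}

{Gate}⁺ = {Aircraft, DepTime, Dest, Gate, Origin, PilotID, SeatNo} — all of the relation — so {Gate} is a candidate key.
{PilotID, SeatNo}⁺ = {Aircraft, DepTime, Dest, Gate, Origin, PilotID, SeatNo} — all of the relation — so {PilotID, SeatNo} is a candidate key.
No proper subset of any of these is a key, and no other minimal superkey exists.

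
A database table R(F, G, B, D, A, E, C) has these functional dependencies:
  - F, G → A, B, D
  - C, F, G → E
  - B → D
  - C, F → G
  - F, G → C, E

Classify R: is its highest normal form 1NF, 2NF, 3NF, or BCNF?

2NF

Candidate keys: {C, F}, {F, G}. Prime attributes: {C, F, G}.
B → D breaks BCNF: {B}⁺ = {B, D}, so {B} is not a superkey.
B → D has non-prime {D} on the right and a non-superkey on the left, so 3NF fails.
No proper subset of a key has a non-prime attribute in its closure, so there is no partial dependency; 2NF holds.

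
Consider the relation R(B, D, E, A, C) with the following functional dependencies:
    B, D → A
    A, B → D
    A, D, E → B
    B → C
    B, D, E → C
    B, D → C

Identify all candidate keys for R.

No FD produces {E}, so it must be in every candidate key.
{A, B, E}⁺ = {A, B, C, D, E}, which is every attribute, so {A, B, E} is a candidate key.
{A, D, E}⁺ = {A, B, C, D, E}, which is every attribute, so {A, D, E} is a candidate key.
{B, D, E}⁺ = {A, B, C, D, E}, which is every attribute, so {B, D, E} is a candidate key.
No proper subset of any of these is a key, and no other minimal superkey exists.

{A, B, E}, {A, D, E}, {B, D, E}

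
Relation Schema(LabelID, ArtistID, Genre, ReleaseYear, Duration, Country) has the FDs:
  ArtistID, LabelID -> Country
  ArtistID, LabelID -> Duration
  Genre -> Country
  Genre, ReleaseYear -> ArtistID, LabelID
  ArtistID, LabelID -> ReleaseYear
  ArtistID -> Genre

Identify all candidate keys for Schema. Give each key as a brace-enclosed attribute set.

{ArtistID, LabelID}, {ArtistID, ReleaseYear}, {Genre, ReleaseYear}

Closure of {ArtistID, LabelID} is {ArtistID, Country, Duration, Genre, LabelID, ReleaseYear}, the whole schema; {ArtistID, LabelID} is a candidate key.
Closure of {ArtistID, ReleaseYear} is {ArtistID, Country, Duration, Genre, LabelID, ReleaseYear}, the whole schema; {ArtistID, ReleaseYear} is a candidate key.
Closure of {Genre, ReleaseYear} is {ArtistID, Country, Duration, Genre, LabelID, ReleaseYear}, the whole schema; {Genre, ReleaseYear} is a candidate key.
These are minimal and exhaustive — every other superkey contains one of them.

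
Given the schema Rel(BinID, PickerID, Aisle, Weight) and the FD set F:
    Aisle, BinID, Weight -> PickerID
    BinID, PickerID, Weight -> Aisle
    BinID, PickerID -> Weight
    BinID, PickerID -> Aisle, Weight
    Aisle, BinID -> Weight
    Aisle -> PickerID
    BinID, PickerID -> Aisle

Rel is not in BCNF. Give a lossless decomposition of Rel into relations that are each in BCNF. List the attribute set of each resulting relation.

{Aisle, BinID, Weight}; {Aisle, PickerID}

Candidate keys of the original relation: {Aisle, BinID}, {BinID, PickerID}.
In {Aisle, BinID, PickerID, Weight}, {Aisle} is not a superkey ({Aisle}⁺ restricted to this set is {Aisle, PickerID}), so split on Aisle -> PickerID into {Aisle, PickerID} and {Aisle, BinID, Weight}.
{Aisle, PickerID} is in BCNF.
{Aisle, BinID, Weight} is in BCNF.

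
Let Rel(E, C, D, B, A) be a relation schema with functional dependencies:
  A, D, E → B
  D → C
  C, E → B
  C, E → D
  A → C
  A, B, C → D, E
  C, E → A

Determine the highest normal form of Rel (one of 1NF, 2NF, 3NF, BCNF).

3NF

Candidate keys: {A, B}, {A, E}, {C, E}, {D, E}. Prime attributes: {A, B, C, D, E}.
D → C breaks BCNF: {D}⁺ = {C, D}, so {D} is not a superkey.
But every attribute on its right side ({C}) is prime, and the same holds for every other non-superkey FD, so 3NF still holds.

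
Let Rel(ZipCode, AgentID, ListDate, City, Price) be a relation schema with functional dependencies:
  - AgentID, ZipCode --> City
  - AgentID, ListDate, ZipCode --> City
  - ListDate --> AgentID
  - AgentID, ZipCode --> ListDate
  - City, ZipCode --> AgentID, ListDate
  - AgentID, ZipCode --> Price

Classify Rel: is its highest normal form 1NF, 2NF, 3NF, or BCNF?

Candidate keys: {AgentID, ZipCode}, {City, ZipCode}, {ListDate, ZipCode}. Prime attributes: {AgentID, City, ListDate, ZipCode}.
For ListDate --> AgentID we have {ListDate}⁺ = {AgentID, ListDate}; {ListDate} is not a superkey, so BCNF fails.
Its right-hand attributes {AgentID} are all prime, as are those of every other non-superkey FD — the relation is in 3NF.

3NF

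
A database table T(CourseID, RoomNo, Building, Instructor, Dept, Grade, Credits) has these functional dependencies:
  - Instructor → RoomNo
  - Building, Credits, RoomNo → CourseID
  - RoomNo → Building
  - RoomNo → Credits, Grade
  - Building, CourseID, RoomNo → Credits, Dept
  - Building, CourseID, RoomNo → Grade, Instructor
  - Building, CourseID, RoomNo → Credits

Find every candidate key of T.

{Instructor} is a candidate key since {Instructor}⁺ = {Building, CourseID, Credits, Dept, Grade, Instructor, RoomNo} covers every attribute.
{RoomNo} is a candidate key since {RoomNo}⁺ = {Building, CourseID, Credits, Dept, Grade, Instructor, RoomNo} covers every attribute.
No proper subset of any of these is a key, and no other minimal superkey exists.

{Instructor}, {RoomNo}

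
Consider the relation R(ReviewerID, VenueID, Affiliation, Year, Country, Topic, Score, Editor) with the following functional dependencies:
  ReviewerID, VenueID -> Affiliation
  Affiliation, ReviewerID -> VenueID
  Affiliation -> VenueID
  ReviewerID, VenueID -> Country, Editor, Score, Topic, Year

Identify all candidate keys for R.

Attributes never on any right-hand side: {ReviewerID} — every candidate key must contain it.
{Affiliation, ReviewerID} is a candidate key since {Affiliation, ReviewerID}⁺ = {Affiliation, Country, Editor, ReviewerID, Score, Topic, VenueID, Year} covers every attribute.
{ReviewerID, VenueID} is a candidate key since {ReviewerID, VenueID}⁺ = {Affiliation, Country, Editor, ReviewerID, Score, Topic, VenueID, Year} covers every attribute.
These are minimal and exhaustive — every other superkey contains one of them.

{Affiliation, ReviewerID}, {ReviewerID, VenueID}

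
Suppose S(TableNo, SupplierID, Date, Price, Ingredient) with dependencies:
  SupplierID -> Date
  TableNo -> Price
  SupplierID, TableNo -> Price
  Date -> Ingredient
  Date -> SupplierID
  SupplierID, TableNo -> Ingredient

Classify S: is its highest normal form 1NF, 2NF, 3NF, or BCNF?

1NF

Candidate keys: {Date, TableNo}, {SupplierID, TableNo}. Prime attributes: {Date, SupplierID, TableNo}.
For SupplierID -> Date we have {SupplierID}⁺ = {Date, Ingredient, SupplierID}; {SupplierID} is not a superkey, so BCNF fails.
TableNo -> Price has non-prime {Price} on the right and a non-superkey on the left, so 3NF fails.
The proper key subset {Date} of {Date, TableNo} determines non-prime {Ingredient}, so the relation is not even in 2NF.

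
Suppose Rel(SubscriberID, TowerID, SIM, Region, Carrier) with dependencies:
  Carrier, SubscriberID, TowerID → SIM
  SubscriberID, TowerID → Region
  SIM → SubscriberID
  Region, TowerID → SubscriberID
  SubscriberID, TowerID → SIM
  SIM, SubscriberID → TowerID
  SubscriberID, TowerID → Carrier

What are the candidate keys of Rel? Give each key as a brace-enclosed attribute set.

{SIM}⁺ = {Carrier, Region, SIM, SubscriberID, TowerID} — all of the relation — so {SIM} is a candidate key.
{Region, TowerID}⁺ = {Carrier, Region, SIM, SubscriberID, TowerID} — all of the relation — so {Region, TowerID} is a candidate key.
{SubscriberID, TowerID}⁺ = {Carrier, Region, SIM, SubscriberID, TowerID} — all of the relation — so {SubscriberID, TowerID} is a candidate key.
No proper subset of any of these is a key, and no other minimal superkey exists.

{Region, TowerID}, {SIM}, {SubscriberID, TowerID}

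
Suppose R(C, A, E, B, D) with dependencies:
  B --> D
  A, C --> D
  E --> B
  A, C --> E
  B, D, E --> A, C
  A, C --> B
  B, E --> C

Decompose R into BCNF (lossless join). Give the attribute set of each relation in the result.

{A, B, C, E}; {B, D}

Candidate keys of the original relation: {A, C}, {E}.
In {A, B, C, D, E}, {B} is not a superkey ({B}⁺ restricted to this set is {B, D}), so split on B --> D into {B, D} and {A, B, C, E}.
{B, D} has no BCNF violation.
{A, B, C, E} has no BCNF violation.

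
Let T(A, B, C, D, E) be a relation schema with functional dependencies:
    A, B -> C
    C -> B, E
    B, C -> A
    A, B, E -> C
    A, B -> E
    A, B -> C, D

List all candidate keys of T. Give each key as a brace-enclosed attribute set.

{C} is a candidate key since {C}⁺ = {A, B, C, D, E} covers every attribute.
{A, B} is a candidate key since {A, B}⁺ = {A, B, C, D, E} covers every attribute.
Any other superkey properly contains one of these, so there are no further candidate keys.

{A, B}, {C}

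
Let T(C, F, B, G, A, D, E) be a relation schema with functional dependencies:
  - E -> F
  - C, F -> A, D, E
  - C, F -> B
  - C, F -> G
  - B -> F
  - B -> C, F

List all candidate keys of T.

{B}, {C, E}, {C, F}

{B} is a candidate key since {B}⁺ = {A, B, C, D, E, F, G} covers every attribute.
{C, E} is a candidate key since {C, E}⁺ = {A, B, C, D, E, F, G} covers every attribute.
{C, F} is a candidate key since {C, F}⁺ = {A, B, C, D, E, F, G} covers every attribute.
Any other superkey properly contains one of these, so there are no further candidate keys.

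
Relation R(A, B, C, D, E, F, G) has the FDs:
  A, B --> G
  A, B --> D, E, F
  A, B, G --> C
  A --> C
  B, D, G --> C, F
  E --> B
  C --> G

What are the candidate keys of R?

{A, B}, {A, E}

No FD produces {A}, so it must be in every candidate key.
{A, B} is a candidate key since {A, B}⁺ = {A, B, C, D, E, F, G} covers every attribute.
{A, E} is a candidate key since {A, E}⁺ = {A, B, C, D, E, F, G} covers every attribute.
These are minimal and exhaustive — every other superkey contains one of them.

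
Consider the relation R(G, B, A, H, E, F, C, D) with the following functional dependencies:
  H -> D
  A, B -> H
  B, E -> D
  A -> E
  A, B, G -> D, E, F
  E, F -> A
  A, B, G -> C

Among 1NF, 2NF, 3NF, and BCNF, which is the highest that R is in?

1NF

Candidate keys: {A, B, G}, {B, E, F, G}. Prime attributes: {A, B, E, F, G}.
H -> D: {H}⁺ = {D, H}, which is not all of the attributes, so the left side is not a superkey — BCNF is violated.
Because {D} is non-prime and the left side of H -> D is not a superkey, the relation is not in 3NF.
Since {A, B} ⊂ {A, B, G} and {A, B}⁺ ⊇ {D, H} with {D, H} non-prime, there is a partial dependency; 2NF fails.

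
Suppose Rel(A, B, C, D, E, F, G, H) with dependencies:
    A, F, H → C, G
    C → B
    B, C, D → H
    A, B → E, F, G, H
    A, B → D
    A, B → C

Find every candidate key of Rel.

Attributes never on any right-hand side: {A} — every candidate key must contain it.
{A, B}⁺ = {A, B, C, D, E, F, G, H}, which is every attribute, so {A, B} is a candidate key.
{A, C}⁺ = {A, B, C, D, E, F, G, H}, which is every attribute, so {A, C} is a candidate key.
{A, F, H}⁺ = {A, B, C, D, E, F, G, H}, which is every attribute, so {A, F, H} is a candidate key.
Any other superkey properly contains one of these, so there are no further candidate keys.

{A, B}, {A, C}, {A, F, H}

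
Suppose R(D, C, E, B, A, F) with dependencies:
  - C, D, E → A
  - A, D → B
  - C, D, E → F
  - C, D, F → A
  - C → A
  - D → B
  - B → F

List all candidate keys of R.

{C, D, E}

Attributes never on any right-hand side: {C, D, E} — every candidate key must contain all of them.
Closure of {C, D, E} is {A, B, C, D, E, F}, the whole schema; {C, D, E} is a candidate key.
No other minimal set has full closure, so this is the only candidate key.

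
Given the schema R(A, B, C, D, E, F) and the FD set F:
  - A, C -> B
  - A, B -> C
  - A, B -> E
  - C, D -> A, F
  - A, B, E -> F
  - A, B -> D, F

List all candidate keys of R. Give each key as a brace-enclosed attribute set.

{A, B}⁺ = {A, B, C, D, E, F} — all of the relation — so {A, B} is a candidate key.
{A, C}⁺ = {A, B, C, D, E, F} — all of the relation — so {A, C} is a candidate key.
{C, D}⁺ = {A, B, C, D, E, F} — all of the relation — so {C, D} is a candidate key.
Any other superkey properly contains one of these, so there are no further candidate keys.

{A, B}, {A, C}, {C, D}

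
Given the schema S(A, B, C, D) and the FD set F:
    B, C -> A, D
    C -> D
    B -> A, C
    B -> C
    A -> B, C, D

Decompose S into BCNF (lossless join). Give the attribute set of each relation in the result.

{A, B, C}; {C, D}

Candidate keys of the original relation: {A}, {B}.
{A, B, C, D}: {C} determines {C, D} here but is not a superkey — split on C -> D, giving {C, D} and {A, B, C}.
{C, D}: every determinant is a superkey — BCNF.
{A, B, C}: every determinant is a superkey — BCNF.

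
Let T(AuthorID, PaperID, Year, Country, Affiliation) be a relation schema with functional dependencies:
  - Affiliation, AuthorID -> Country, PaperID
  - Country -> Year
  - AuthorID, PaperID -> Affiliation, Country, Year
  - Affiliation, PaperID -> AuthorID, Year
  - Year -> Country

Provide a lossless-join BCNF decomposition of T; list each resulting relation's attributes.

{Affiliation, AuthorID, Country, PaperID}; {Country, Year}

Candidate keys of the original relation: {Affiliation, AuthorID}, {Affiliation, PaperID}, {AuthorID, PaperID}.
Within {Affiliation, AuthorID, Country, PaperID, Year}: {Country}⁺ ∩ {Affiliation, AuthorID, Country, PaperID, Year} = {Country, Year}, not the whole set, so Country -> Year violates BCNF; decompose into {Country, Year} and {Affiliation, AuthorID, Country, PaperID}.
{Country, Year}: every determinant is a superkey — BCNF.
{Affiliation, AuthorID, Country, PaperID}: every determinant is a superkey — BCNF.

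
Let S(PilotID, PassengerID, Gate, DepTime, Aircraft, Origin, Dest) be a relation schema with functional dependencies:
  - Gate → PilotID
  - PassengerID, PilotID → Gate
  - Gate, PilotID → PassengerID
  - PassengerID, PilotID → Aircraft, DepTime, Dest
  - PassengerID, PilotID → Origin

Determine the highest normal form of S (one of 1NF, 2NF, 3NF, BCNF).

Candidate keys: {Gate}, {PassengerID, PilotID}. Prime attributes: {Gate, PassengerID, PilotID}.
The left-hand side of every FD is a superkey, so BCNF is satisfied.

BCNF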